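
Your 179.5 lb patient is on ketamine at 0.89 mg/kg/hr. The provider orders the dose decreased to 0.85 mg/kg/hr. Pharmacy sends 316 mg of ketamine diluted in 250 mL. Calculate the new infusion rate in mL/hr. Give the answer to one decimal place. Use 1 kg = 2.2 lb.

Weight = 179.5 lb ÷ 2.2 lb/kg = 81.59091 kg
Dose = 0.85 mg/kg/hr × 81.59091 kg = 69.35227 mg/hr
Concentration = 316 mg ÷ 250 mL = 1.264 mg/mL
Rate = 69.35227 mg/hr ÷ 1.264 mg/mL = 54.8673 mL/hr

54.9 mL/hr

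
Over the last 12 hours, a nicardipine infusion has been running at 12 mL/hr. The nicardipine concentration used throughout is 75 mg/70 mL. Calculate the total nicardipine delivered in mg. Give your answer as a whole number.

154 mg

Concentration = 75 mg ÷ 70 mL = 1.071429 mg/mL
Drug rate = 12 mL/hr × 1.071429 mg/mL = 12.85714 mg/hr
Total = 12.85714 mg/hr × 12 hr = 154.2857 mg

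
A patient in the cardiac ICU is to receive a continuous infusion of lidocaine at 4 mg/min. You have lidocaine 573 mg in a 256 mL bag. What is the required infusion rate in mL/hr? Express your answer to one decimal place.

4 mg/min × 60 min/hr = 240 mg/hr
Concentration = 573 mg ÷ 256 mL = 2.238281 mg/mL
Rate = 240 mg/hr ÷ 2.238281 mg/mL = 107.2251 mL/hr

107.2 mL/hr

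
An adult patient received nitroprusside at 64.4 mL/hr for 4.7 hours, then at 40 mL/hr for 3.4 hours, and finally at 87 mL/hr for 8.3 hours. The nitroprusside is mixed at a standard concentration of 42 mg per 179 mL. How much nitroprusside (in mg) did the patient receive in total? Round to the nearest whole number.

272 mg

Concentration = 42 mg ÷ 179 mL = 0.2346369 mg/mL
Stage 1: 64.4 mL/hr × 4.7 hr = 302.68 mL → 302.68 mL × 0.2346369 mg/mL = 71.01989 mg
Stage 2: 40 mL/hr × 3.4 hr = 136 mL → 136 mL × 0.2346369 mg/mL = 31.91061 mg
Stage 3: 87 mL/hr × 8.3 hr = 722.1 mL → 722.1 mL × 0.2346369 mg/mL = 169.4313 mg
Total = 71.01989 + 31.91061 + 169.4313 = 272.3618 mg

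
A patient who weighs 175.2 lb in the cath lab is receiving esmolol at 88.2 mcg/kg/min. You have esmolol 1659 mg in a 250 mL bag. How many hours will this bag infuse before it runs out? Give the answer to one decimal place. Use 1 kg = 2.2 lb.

3.9 hours

Weight = 175.2 lb ÷ 2.2 lb/kg = 79.63636 kg
Dose = 88.2 mcg/kg/min × 79.63636 kg = 7023.927 mcg/min
7023.927 mcg/min × 60 min/hr = 421435.6 mcg/hr
Concentration = 1659 mg ÷ 250 mL = 6.636 mg/mL = 6636 mcg/mL
Rate = 421435.6 mcg/hr ÷ 6636 mcg/mL = 63.50748 mL/hr
Duration = 250 mL ÷ 63.50748 mL/hr = 3.936544 hr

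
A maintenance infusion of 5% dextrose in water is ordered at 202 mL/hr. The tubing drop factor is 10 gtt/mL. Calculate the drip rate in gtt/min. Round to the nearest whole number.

34 gtt/min

202 mL/hr ÷ 60 min/hr = 3.366667 mL/min
3.366667 mL/min × 10 gtt/mL = 33.66667 gtt/min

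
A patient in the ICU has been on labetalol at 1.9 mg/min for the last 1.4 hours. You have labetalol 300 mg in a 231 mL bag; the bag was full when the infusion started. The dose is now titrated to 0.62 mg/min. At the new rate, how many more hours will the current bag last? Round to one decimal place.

Initial rate:
1.9 mg/min × 60 min/hr = 114 mg/hr
Concentration = 300 mg ÷ 231 mL = 1.298701 mg/mL
Rate = 114 mg/hr ÷ 1.298701 mg/mL = 87.78 mL/hr
Volume infused so far = 87.78 mL/hr × 1.4 hr = 122.892 mL
Volume remaining = 231 − 122.892 = 108.108 mL
New rate:
0.62 mg/min × 60 min/hr = 37.2 mg/hr
Rate = 37.2 mg/hr ÷ 1.298701 mg/mL = 28.644 mL/hr
Time remaining = 108.108 mL ÷ 28.644 mL/hr = 3.774194 hr

3.8 hours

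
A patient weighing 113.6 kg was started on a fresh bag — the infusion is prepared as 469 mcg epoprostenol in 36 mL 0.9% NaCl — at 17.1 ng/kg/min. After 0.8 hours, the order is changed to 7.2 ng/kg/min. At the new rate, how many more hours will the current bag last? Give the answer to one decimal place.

7.7 hours

Initial rate:
Dose = 17.1 ng/kg/min × 113.6 kg = 1942.56 ng/min
1942.56 ng/min × 60 min/hr = 116553.6 ng/hr
Concentration = 469 mcg ÷ 36 mL = 13.02778 mcg/mL = 13027.78 ng/mL
Rate = 116553.6 ng/hr ÷ 13027.78 ng/mL = 8.946545 mL/hr
Volume infused so far = 8.946545 mL/hr × 0.8 hr = 7.157236 mL
Volume remaining = 36 − 7.157236 = 28.84276 mL
New rate:
Dose = 7.2 ng/kg/min × 113.6 kg = 817.92 ng/min
817.92 ng/min × 60 min/hr = 49075.2 ng/hr
Rate = 49075.2 ng/hr ÷ 13027.78 ng/mL = 3.766966 mL/hr
Time remaining = 28.84276 mL ÷ 3.766966 mL/hr = 7.656762 hr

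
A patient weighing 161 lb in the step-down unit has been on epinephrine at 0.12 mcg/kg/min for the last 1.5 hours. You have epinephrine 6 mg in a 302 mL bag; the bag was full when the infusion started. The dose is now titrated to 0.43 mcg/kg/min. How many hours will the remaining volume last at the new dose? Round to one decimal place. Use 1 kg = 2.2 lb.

2.8 hours

Initial rate:
Weight = 161 lb ÷ 2.2 lb/kg = 73.18182 kg
Dose = 0.12 mcg/kg/min × 73.18182 kg = 8.781818 mcg/min
8.781818 mcg/min × 60 min/hr = 526.9091 mcg/hr
Concentration = 6 mg ÷ 302 mL = 0.01986755 mg/mL = 19.86755 mcg/mL
Rate = 526.9091 mcg/hr ÷ 19.86755 mcg/mL = 26.52109 mL/hr
Volume infused so far = 26.52109 mL/hr × 1.5 hr = 39.78164 mL
Volume remaining = 302 − 39.78164 = 262.2184 mL
New rate:
Dose = 0.43 mcg/kg/min × 73.18182 kg = 31.46818 mcg/min
31.46818 mcg/min × 60 min/hr = 1888.091 mcg/hr
Rate = 1888.091 mcg/hr ÷ 19.86755 mcg/mL = 95.03391 mL/hr
Time remaining = 262.2184 mL ÷ 95.03391 mL/hr = 2.759208 hr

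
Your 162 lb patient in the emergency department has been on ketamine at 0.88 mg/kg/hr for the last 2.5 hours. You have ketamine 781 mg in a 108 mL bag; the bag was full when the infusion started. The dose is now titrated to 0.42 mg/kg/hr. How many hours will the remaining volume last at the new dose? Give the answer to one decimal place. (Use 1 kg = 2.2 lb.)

Initial rate:
Weight = 162 lb ÷ 2.2 lb/kg = 73.63636 kg
Dose = 0.88 mg/kg/hr × 73.63636 kg = 64.8 mg/hr
Concentration = 781 mg ÷ 108 mL = 7.231481 mg/mL
Rate = 64.8 mg/hr ÷ 7.231481 mg/mL = 8.960819 mL/hr
Volume infused so far = 8.960819 mL/hr × 2.5 hr = 22.40205 mL
Volume remaining = 108 − 22.40205 = 85.59795 mL
New rate:
Dose = 0.42 mg/kg/hr × 73.63636 kg = 30.92727 mg/hr
Rate = 30.92727 mg/hr ÷ 7.231481 mg/mL = 4.276755 mL/hr
Time remaining = 85.59795 mL ÷ 4.276755 mL/hr = 20.0147 hr

20.0 hours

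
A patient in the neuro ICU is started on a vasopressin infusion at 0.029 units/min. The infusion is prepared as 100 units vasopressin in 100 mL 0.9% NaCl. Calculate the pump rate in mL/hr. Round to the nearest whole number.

2 mL/hr

0.029 units/min × 60 min/hr = 1.74 units/hr
Concentration = 100 units ÷ 100 mL = 1 units/mL
Rate = 1.74 units/hr ÷ 1 units/mL = 1.74 mL/hr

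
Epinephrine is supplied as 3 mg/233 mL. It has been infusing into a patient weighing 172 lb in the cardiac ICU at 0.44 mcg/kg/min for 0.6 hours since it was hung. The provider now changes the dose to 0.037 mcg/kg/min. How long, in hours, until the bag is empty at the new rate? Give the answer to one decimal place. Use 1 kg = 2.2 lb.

Initial rate:
Weight = 172 lb ÷ 2.2 lb/kg = 78.18182 kg
Dose = 0.44 mcg/kg/min × 78.18182 kg = 34.4 mcg/min
34.4 mcg/min × 60 min/hr = 2064 mcg/hr
Concentration = 3 mg ÷ 233 mL = 0.01287554 mg/mL = 12.87554 mcg/mL
Rate = 2064 mcg/hr ÷ 12.87554 mcg/mL = 160.304 mL/hr
Volume infused so far = 160.304 mL/hr × 0.6 hr = 96.1824 mL
Volume remaining = 233 − 96.1824 = 136.8176 mL
New rate:
Dose = 0.037 mcg/kg/min × 78.18182 kg = 2.892727 mcg/min
2.892727 mcg/min × 60 min/hr = 173.5636 mcg/hr
Rate = 173.5636 mcg/hr ÷ 12.87554 mcg/mL = 13.48011 mL/hr
Time remaining = 136.8176 mL ÷ 13.48011 mL/hr = 10.14959 hr

10.1 hours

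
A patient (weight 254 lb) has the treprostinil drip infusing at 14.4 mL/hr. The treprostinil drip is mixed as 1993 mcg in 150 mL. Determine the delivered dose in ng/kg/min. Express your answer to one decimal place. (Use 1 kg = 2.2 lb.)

Weight = 254 lb ÷ 2.2 lb/kg = 115.4545 kg
Concentration = 1993 mcg ÷ 150 mL = 13.28667 mcg/mL = 13286.67 ng/mL
Drug rate = 14.4 mL/hr × 13286.67 ng/mL = 191328 ng/hr
191328 ng/hr ÷ 60 min/hr = 3188.8 ng/min
3188.8 ng/min ÷ 115.4545 kg = 27.61953 ng/kg/min

27.6 ng/kg/min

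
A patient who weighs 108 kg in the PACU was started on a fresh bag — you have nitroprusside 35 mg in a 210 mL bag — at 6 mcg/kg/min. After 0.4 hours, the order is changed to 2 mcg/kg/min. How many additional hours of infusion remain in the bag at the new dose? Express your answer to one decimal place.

Initial rate:
Dose = 6 mcg/kg/min × 108 kg = 648 mcg/min
648 mcg/min × 60 min/hr = 38880 mcg/hr
Concentration = 35 mg ÷ 210 mL = 0.1666667 mg/mL = 166.6667 mcg/mL
Rate = 38880 mcg/hr ÷ 166.6667 mcg/mL = 233.28 mL/hr
Volume infused so far = 233.28 mL/hr × 0.4 hr = 93.312 mL
Volume remaining = 210 − 93.312 = 116.688 mL
New rate:
Dose = 2 mcg/kg/min × 108 kg = 216 mcg/min
216 mcg/min × 60 min/hr = 12960 mcg/hr
Rate = 12960 mcg/hr ÷ 166.6667 mcg/mL = 77.76 mL/hr
Time remaining = 116.688 mL ÷ 77.76 mL/hr = 1.500617 hr

1.5 hours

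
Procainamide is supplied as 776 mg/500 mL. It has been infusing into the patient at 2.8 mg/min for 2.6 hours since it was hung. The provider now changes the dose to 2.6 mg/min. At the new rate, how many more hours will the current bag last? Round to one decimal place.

2.2 hours

Initial rate:
2.8 mg/min × 60 min/hr = 168 mg/hr
Concentration = 776 mg ÷ 500 mL = 1.552 mg/mL
Rate = 168 mg/hr ÷ 1.552 mg/mL = 108.2474 mL/hr
Volume infused so far = 108.2474 mL/hr × 2.6 hr = 281.4433 mL
Volume remaining = 500 − 281.4433 = 218.5567 mL
New rate:
2.6 mg/min × 60 min/hr = 156 mg/hr
Rate = 156 mg/hr ÷ 1.552 mg/mL = 100.5155 mL/hr
Time remaining = 218.5567 mL ÷ 100.5155 mL/hr = 2.174359 hr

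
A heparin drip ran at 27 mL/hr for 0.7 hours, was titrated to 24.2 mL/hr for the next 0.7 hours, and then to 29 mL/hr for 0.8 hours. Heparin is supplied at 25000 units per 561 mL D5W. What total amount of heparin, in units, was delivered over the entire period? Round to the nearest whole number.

Concentration = 25000 units ÷ 561 mL = 44.56328 units/mL
Stage 1: 27 mL/hr × 0.7 hr = 18.9 mL → 18.9 mL × 44.56328 units/mL = 842.246 units
Stage 2: 24.2 mL/hr × 0.7 hr = 16.94 mL → 16.94 mL × 44.56328 units/mL = 754.902 units
Stage 3: 29 mL/hr × 0.8 hr = 23.2 mL → 23.2 mL × 44.56328 units/mL = 1033.868 units
Total = 842.246 + 754.902 + 1033.868 = 2631.016 units

2631 units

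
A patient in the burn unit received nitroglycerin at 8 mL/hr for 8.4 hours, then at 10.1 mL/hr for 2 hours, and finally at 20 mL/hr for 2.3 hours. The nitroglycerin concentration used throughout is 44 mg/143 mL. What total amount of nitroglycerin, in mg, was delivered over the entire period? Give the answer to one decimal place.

41.0 mg

Concentration = 44 mg ÷ 143 mL = 0.3076923 mg/mL
Stage 1: 8 mL/hr × 8.4 hr = 67.2 mL → 67.2 mL × 0.3076923 mg/mL = 20.67692 mg
Stage 2: 10.1 mL/hr × 2 hr = 20.2 mL → 20.2 mL × 0.3076923 mg/mL = 6.215385 mg
Stage 3: 20 mL/hr × 2.3 hr = 46 mL → 46 mL × 0.3076923 mg/mL = 14.15385 mg
Total = 20.67692 + 6.215385 + 14.15385 = 41.04615 mg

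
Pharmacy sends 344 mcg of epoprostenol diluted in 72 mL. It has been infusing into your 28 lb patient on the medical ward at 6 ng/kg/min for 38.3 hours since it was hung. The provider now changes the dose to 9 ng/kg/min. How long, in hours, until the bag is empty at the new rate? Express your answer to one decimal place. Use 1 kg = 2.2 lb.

Initial rate:
Weight = 28 lb ÷ 2.2 lb/kg = 12.72727 kg
Dose = 6 ng/kg/min × 12.72727 kg = 76.36364 ng/min
76.36364 ng/min × 60 min/hr = 4581.818 ng/hr
Concentration = 344 mcg ÷ 72 mL = 4.777778 mcg/mL = 4777.778 ng/mL
Rate = 4581.818 ng/hr ÷ 4777.778 ng/mL = 0.9589852 mL/hr
Volume infused so far = 0.9589852 mL/hr × 38.3 hr = 36.72913 mL
Volume remaining = 72 − 36.72913 = 35.27087 mL
New rate:
Dose = 9 ng/kg/min × 12.72727 kg = 114.5455 ng/min
114.5455 ng/min × 60 min/hr = 6872.727 ng/hr
Rate = 6872.727 ng/hr ÷ 4777.778 ng/mL = 1.438478 mL/hr
Time remaining = 35.27087 mL ÷ 1.438478 mL/hr = 24.51958 hr

24.5 hours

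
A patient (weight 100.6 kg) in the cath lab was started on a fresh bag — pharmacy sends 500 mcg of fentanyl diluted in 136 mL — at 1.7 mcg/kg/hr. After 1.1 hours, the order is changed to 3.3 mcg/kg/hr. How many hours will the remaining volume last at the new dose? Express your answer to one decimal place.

0.9 hours

Initial rate:
Dose = 1.7 mcg/kg/hr × 100.6 kg = 171.02 mcg/hr
Concentration = 500 mcg ÷ 136 mL = 3.676471 mcg/mL
Rate = 171.02 mcg/hr ÷ 3.676471 mcg/mL = 46.51744 mL/hr
Volume infused so far = 46.51744 mL/hr × 1.1 hr = 51.16918 mL
Volume remaining = 136 − 51.16918 = 84.83082 mL
New rate:
Dose = 3.3 mcg/kg/hr × 100.6 kg = 331.98 mcg/hr
Rate = 331.98 mcg/hr ÷ 3.676471 mcg/mL = 90.29856 mL/hr
Time remaining = 84.83082 mL ÷ 90.29856 mL/hr = 0.9394482 hr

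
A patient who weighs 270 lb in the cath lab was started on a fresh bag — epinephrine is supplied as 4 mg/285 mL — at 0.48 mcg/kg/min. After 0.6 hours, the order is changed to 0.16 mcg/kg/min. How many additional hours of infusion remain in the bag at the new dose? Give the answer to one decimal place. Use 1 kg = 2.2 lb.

Initial rate:
Weight = 270 lb ÷ 2.2 lb/kg = 122.7273 kg
Dose = 0.48 mcg/kg/min × 122.7273 kg = 58.90909 mcg/min
58.90909 mcg/min × 60 min/hr = 3534.545 mcg/hr
Concentration = 4 mg ÷ 285 mL = 0.01403509 mg/mL = 14.03509 mcg/mL
Rate = 3534.545 mcg/hr ÷ 14.03509 mcg/mL = 251.8364 mL/hr
Volume infused so far = 251.8364 mL/hr × 0.6 hr = 151.1018 mL
Volume remaining = 285 − 151.1018 = 133.8982 mL
New rate:
Dose = 0.16 mcg/kg/min × 122.7273 kg = 19.63636 mcg/min
19.63636 mcg/min × 60 min/hr = 1178.182 mcg/hr
Rate = 1178.182 mcg/hr ÷ 14.03509 mcg/mL = 83.94545 mL/hr
Time remaining = 133.8982 mL ÷ 83.94545 mL/hr = 1.595062 hr

1.6 hours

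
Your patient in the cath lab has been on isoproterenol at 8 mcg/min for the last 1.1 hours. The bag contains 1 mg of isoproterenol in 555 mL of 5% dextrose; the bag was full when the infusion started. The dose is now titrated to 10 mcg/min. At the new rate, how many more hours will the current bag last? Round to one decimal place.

0.8 hours

Initial rate:
8 mcg/min × 60 min/hr = 480 mcg/hr
Concentration = 1 mg ÷ 555 mL = 0.001801802 mg/mL = 1.801802 mcg/mL
Rate = 480 mcg/hr ÷ 1.801802 mcg/mL = 266.4 mL/hr
Volume infused so far = 266.4 mL/hr × 1.1 hr = 293.04 mL
Volume remaining = 555 − 293.04 = 261.96 mL
New rate:
10 mcg/min × 60 min/hr = 600 mcg/hr
Rate = 600 mcg/hr ÷ 1.801802 mcg/mL = 333 mL/hr
Time remaining = 261.96 mL ÷ 333 mL/hr = 0.7866667 hr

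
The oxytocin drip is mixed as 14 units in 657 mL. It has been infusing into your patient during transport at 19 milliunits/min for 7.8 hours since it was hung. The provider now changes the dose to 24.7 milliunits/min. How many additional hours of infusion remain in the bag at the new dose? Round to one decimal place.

Initial rate:
19 milliunits/min × 60 min/hr = 1140 milliunits/hr
Concentration = 14 units ÷ 657 mL = 0.02130898 units/mL = 21.30898 milliunits/mL
Rate = 1140 milliunits/hr ÷ 21.30898 milliunits/mL = 53.49857 mL/hr
Volume infused so far = 53.49857 mL/hr × 7.8 hr = 417.2889 mL
Volume remaining = 657 − 417.2889 = 239.7111 mL
New rate:
24.7 milliunits/min × 60 min/hr = 1482 milliunits/hr
Rate = 1482 milliunits/hr ÷ 21.30898 milliunits/mL = 69.54814 mL/hr
Time remaining = 239.7111 mL ÷ 69.54814 mL/hr = 3.446694 hr

3.4 hours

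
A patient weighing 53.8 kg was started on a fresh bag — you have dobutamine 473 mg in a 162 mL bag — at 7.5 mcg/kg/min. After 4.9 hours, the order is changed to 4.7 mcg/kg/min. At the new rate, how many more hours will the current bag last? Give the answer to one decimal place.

Initial rate:
Dose = 7.5 mcg/kg/min × 53.8 kg = 403.5 mcg/min
403.5 mcg/min × 60 min/hr = 24210 mcg/hr
Concentration = 473 mg ÷ 162 mL = 2.919753 mg/mL = 2919.753 mcg/mL
Rate = 24210 mcg/hr ÷ 2919.753 mcg/mL = 8.291797 mL/hr
Volume infused so far = 8.291797 mL/hr × 4.9 hr = 40.62981 mL
Volume remaining = 162 − 40.62981 = 121.3702 mL
New rate:
Dose = 4.7 mcg/kg/min × 53.8 kg = 252.86 mcg/min
252.86 mcg/min × 60 min/hr = 15171.6 mcg/hr
Rate = 15171.6 mcg/hr ÷ 2919.753 mcg/mL = 5.196193 mL/hr
Time remaining = 121.3702 mL ÷ 5.196193 mL/hr = 23.35752 hr

23.4 hours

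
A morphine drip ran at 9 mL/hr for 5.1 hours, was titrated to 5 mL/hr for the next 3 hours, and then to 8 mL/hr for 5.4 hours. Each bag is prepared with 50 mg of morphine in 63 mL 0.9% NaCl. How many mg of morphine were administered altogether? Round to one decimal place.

82.6 mg

Concentration = 50 mg ÷ 63 mL = 0.7936508 mg/mL
Stage 1: 9 mL/hr × 5.1 hr = 45.9 mL → 45.9 mL × 0.7936508 mg/mL = 36.42857 mg
Stage 2: 5 mL/hr × 3 hr = 15 mL → 15 mL × 0.7936508 mg/mL = 11.90476 mg
Stage 3: 8 mL/hr × 5.4 hr = 43.2 mL → 43.2 mL × 0.7936508 mg/mL = 34.28571 mg
Total = 36.42857 + 11.90476 + 34.28571 = 82.61905 mg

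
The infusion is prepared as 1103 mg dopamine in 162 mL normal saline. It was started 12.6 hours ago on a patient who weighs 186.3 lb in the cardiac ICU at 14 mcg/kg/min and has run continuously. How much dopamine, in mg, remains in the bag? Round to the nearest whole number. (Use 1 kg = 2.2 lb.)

207 mg

Weight = 186.3 lb ÷ 2.2 lb/kg = 84.68182 kg
Dose = 14 mcg/kg/min × 84.68182 kg = 1185.545 mcg/min
1185.545 mcg/min × 60 min/hr = 71132.73 mcg/hr
Concentration = 1103 mg ÷ 162 mL = 6.808642 mg/mL = 6808.642 mcg/mL
Rate = 71132.73 mcg/hr ÷ 6808.642 mcg/mL = 10.44742 mL/hr
Volume infused = 10.44742 mL/hr × 12.6 hr = 131.6375 mL
Volume remaining = 162 − 131.6375 = 30.36254 mL
Drug remaining = 30.36254 mL × 6808.642 mcg/mL = 206727.6 mcg = 206.7276 mg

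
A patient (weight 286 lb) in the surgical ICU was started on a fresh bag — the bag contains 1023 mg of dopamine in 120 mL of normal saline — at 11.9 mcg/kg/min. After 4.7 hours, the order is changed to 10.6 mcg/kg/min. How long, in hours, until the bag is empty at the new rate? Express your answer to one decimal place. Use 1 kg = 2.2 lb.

7.1 hours

Initial rate:
Weight = 286 lb ÷ 2.2 lb/kg = 130 kg
Dose = 11.9 mcg/kg/min × 130 kg = 1547 mcg/min
1547 mcg/min × 60 min/hr = 92820 mcg/hr
Concentration = 1023 mg ÷ 120 mL = 8.525 mg/mL = 8525 mcg/mL
Rate = 92820 mcg/hr ÷ 8525 mcg/mL = 10.88798 mL/hr
Volume infused so far = 10.88798 mL/hr × 4.7 hr = 51.17349 mL
Volume remaining = 120 − 51.17349 = 68.82651 mL
New rate:
Dose = 10.6 mcg/kg/min × 130 kg = 1378 mcg/min
1378 mcg/min × 60 min/hr = 82680 mcg/hr
Rate = 82680 mcg/hr ÷ 8525 mcg/mL = 9.698534 mL/hr
Time remaining = 68.82651 mL ÷ 9.698534 mL/hr = 7.096589 hr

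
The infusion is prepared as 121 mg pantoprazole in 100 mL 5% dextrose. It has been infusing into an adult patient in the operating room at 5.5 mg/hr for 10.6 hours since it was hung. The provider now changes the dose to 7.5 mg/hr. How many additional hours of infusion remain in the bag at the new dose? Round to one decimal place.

Initial rate:
Concentration = 121 mg ÷ 100 mL = 1.21 mg/mL
Rate = 5.5 mg/hr ÷ 1.21 mg/mL = 4.545455 mL/hr
Volume infused so far = 4.545455 mL/hr × 10.6 hr = 48.18182 mL
Volume remaining = 100 − 48.18182 = 51.81818 mL
New rate:
Rate = 7.5 mg/hr ÷ 1.21 mg/mL = 6.198347 mL/hr
Time remaining = 51.81818 mL ÷ 6.198347 mL/hr = 8.36 hr

8.4 hours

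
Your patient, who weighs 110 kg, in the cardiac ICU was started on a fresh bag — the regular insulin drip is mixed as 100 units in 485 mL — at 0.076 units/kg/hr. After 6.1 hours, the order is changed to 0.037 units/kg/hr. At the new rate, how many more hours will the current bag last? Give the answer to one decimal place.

Initial rate:
Dose = 0.076 units/kg/hr × 110 kg = 8.36 units/hr
Concentration = 100 units ÷ 485 mL = 0.2061856 units/mL
Rate = 8.36 units/hr ÷ 0.2061856 units/mL = 40.546 mL/hr
Volume infused so far = 40.546 mL/hr × 6.1 hr = 247.3306 mL
Volume remaining = 485 − 247.3306 = 237.6694 mL
New rate:
Dose = 0.037 units/kg/hr × 110 kg = 4.07 units/hr
Rate = 4.07 units/hr ÷ 0.2061856 units/mL = 19.7395 mL/hr
Time remaining = 237.6694 mL ÷ 19.7395 mL/hr = 12.04029 hr

12.0 hours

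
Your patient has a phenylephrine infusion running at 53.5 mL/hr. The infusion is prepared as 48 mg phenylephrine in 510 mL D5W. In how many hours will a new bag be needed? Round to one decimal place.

9.5 hours

Duration = 510 mL ÷ 53.5 mL/hr = 9.53271 hr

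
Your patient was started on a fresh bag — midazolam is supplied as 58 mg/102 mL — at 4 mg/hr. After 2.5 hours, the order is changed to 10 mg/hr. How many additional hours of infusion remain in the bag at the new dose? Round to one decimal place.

Initial rate:
Concentration = 58 mg ÷ 102 mL = 0.5686275 mg/mL
Rate = 4 mg/hr ÷ 0.5686275 mg/mL = 7.034483 mL/hr
Volume infused so far = 7.034483 mL/hr × 2.5 hr = 17.58621 mL
Volume remaining = 102 − 17.58621 = 84.41379 mL
New rate:
Rate = 10 mg/hr ÷ 0.5686275 mg/mL = 17.58621 mL/hr
Time remaining = 84.41379 mL ÷ 17.58621 mL/hr = 4.8 hr

4.8 hours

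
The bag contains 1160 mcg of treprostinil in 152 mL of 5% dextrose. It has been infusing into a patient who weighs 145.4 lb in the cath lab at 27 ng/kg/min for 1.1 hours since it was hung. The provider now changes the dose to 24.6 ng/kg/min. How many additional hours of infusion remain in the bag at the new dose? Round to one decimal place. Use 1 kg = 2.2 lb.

10.7 hours

Initial rate:
Weight = 145.4 lb ÷ 2.2 lb/kg = 66.09091 kg
Dose = 27 ng/kg/min × 66.09091 kg = 1784.455 ng/min
1784.455 ng/min × 60 min/hr = 107067.3 ng/hr
Concentration = 1160 mcg ÷ 152 mL = 7.631579 mcg/mL = 7631.579 ng/mL
Rate = 107067.3 ng/hr ÷ 7631.579 ng/mL = 14.0295 mL/hr
Volume infused so far = 14.0295 mL/hr × 1.1 hr = 15.43246 mL
Volume remaining = 152 − 15.43246 = 136.5675 mL
New rate:
Dose = 24.6 ng/kg/min × 66.09091 kg = 1625.836 ng/min
1625.836 ng/min × 60 min/hr = 97550.18 ng/hr
Rate = 97550.18 ng/hr ÷ 7631.579 ng/mL = 12.78244 mL/hr
Time remaining = 136.5675 mL ÷ 12.78244 mL/hr = 10.684 hr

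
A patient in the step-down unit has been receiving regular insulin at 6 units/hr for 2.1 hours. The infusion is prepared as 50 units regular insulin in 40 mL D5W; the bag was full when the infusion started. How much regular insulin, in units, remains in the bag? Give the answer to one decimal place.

37.4 units

Concentration = 50 units ÷ 40 mL = 1.25 units/mL
Rate = 6 units/hr ÷ 1.25 units/mL = 4.8 mL/hr
Volume infused = 4.8 mL/hr × 2.1 hr = 10.08 mL
Volume remaining = 40 − 10.08 = 29.92 mL
Drug remaining = 29.92 mL × 1.25 units/mL = 37.4 units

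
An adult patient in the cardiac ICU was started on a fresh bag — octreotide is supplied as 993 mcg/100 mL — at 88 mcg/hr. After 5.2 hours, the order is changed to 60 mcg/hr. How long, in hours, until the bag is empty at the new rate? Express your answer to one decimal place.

Initial rate:
Concentration = 993 mcg ÷ 100 mL = 9.93 mcg/mL
Rate = 88 mcg/hr ÷ 9.93 mcg/mL = 8.862034 mL/hr
Volume infused so far = 8.862034 mL/hr × 5.2 hr = 46.08258 mL
Volume remaining = 100 − 46.08258 = 53.91742 mL
New rate:
Rate = 60 mcg/hr ÷ 9.93 mcg/mL = 6.042296 mL/hr
Time remaining = 53.91742 mL ÷ 6.042296 mL/hr = 8.923333 hr

8.9 hours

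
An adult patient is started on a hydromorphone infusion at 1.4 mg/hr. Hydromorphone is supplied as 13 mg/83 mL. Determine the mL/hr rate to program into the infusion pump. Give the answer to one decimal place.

Concentration = 13 mg ÷ 83 mL = 0.1566265 mg/mL
Rate = 1.4 mg/hr ÷ 0.1566265 mg/mL = 8.938462 mL/hr

8.9 mL/hr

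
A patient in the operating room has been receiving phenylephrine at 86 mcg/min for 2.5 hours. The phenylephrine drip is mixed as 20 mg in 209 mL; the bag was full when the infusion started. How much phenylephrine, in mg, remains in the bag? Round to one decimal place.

86 mcg/min × 60 min/hr = 5160 mcg/hr
Concentration = 20 mg ÷ 209 mL = 0.09569378 mg/mL = 95.69378 mcg/mL
Rate = 5160 mcg/hr ÷ 95.69378 mcg/mL = 53.922 mL/hr
Volume infused = 53.922 mL/hr × 2.5 hr = 134.805 mL
Volume remaining = 209 − 134.805 = 74.195 mL
Drug remaining = 74.195 mL × 95.69378 mcg/mL = 7100 mcg = 7.1 mg

7.1 mg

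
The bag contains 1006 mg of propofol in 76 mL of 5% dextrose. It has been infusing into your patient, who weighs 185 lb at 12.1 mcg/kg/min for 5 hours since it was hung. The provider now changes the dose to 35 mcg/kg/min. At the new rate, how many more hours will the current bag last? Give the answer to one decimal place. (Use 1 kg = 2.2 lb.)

Initial rate:
Weight = 185 lb ÷ 2.2 lb/kg = 84.09091 kg
Dose = 12.1 mcg/kg/min × 84.09091 kg = 1017.5 mcg/min
1017.5 mcg/min × 60 min/hr = 61050 mcg/hr
Concentration = 1006 mg ÷ 76 mL = 13.23684 mg/mL = 13236.84 mcg/mL
Rate = 61050 mcg/hr ÷ 13236.84 mcg/mL = 4.612127 mL/hr
Volume infused so far = 4.612127 mL/hr × 5 hr = 23.06064 mL
Volume remaining = 76 − 23.06064 = 52.93936 mL
New rate:
Dose = 35 mcg/kg/min × 84.09091 kg = 2943.182 mcg/min
2943.182 mcg/min × 60 min/hr = 176590.9 mcg/hr
Rate = 176590.9 mcg/hr ÷ 13236.84 mcg/mL = 13.34086 mL/hr
Time remaining = 52.93936 mL ÷ 13.34086 mL/hr = 3.968211 hr

4.0 hours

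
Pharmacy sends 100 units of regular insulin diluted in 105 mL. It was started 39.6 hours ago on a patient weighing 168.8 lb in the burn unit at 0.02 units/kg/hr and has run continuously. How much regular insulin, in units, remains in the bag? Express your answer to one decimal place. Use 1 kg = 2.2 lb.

39.2 units

Weight = 168.8 lb ÷ 2.2 lb/kg = 76.72727 kg
Dose = 0.02 units/kg/hr × 76.72727 kg = 1.534545 units/hr
Concentration = 100 units ÷ 105 mL = 0.952381 units/mL
Rate = 1.534545 units/hr ÷ 0.952381 units/mL = 1.611273 mL/hr
Volume infused = 1.611273 mL/hr × 39.6 hr = 63.8064 mL
Volume remaining = 105 − 63.8064 = 41.1936 mL
Drug remaining = 41.1936 mL × 0.952381 units/mL = 39.232 units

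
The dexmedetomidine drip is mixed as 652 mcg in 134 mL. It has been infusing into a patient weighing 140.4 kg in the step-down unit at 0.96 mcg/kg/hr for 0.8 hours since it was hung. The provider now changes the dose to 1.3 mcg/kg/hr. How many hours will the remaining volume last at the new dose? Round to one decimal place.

3.0 hours

Initial rate:
Dose = 0.96 mcg/kg/hr × 140.4 kg = 134.784 mcg/hr
Concentration = 652 mcg ÷ 134 mL = 4.865672 mcg/mL
Rate = 134.784 mcg/hr ÷ 4.865672 mcg/mL = 27.70101 mL/hr
Volume infused so far = 27.70101 mL/hr × 0.8 hr = 22.1608 mL
Volume remaining = 134 − 22.1608 = 111.8392 mL
New rate:
Dose = 1.3 mcg/kg/hr × 140.4 kg = 182.52 mcg/hr
Rate = 182.52 mcg/hr ÷ 4.865672 mcg/mL = 37.51178 mL/hr
Time remaining = 111.8392 mL ÷ 37.51178 mL/hr = 2.981442 hr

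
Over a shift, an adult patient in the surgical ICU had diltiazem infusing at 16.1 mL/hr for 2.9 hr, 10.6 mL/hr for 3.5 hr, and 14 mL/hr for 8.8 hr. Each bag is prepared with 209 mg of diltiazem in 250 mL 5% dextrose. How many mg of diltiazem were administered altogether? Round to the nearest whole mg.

173 mg

Concentration = 209 mg ÷ 250 mL = 0.836 mg/mL
Stage 1: 16.1 mL/hr × 2.9 hr = 46.69 mL → 46.69 mL × 0.836 mg/mL = 39.03284 mg
Stage 2: 10.6 mL/hr × 3.5 hr = 37.1 mL → 37.1 mL × 0.836 mg/mL = 31.0156 mg
Stage 3: 14 mL/hr × 8.8 hr = 123.2 mL → 123.2 mL × 0.836 mg/mL = 102.9952 mg
Total = 39.03284 + 31.0156 + 102.9952 = 173.0436 mg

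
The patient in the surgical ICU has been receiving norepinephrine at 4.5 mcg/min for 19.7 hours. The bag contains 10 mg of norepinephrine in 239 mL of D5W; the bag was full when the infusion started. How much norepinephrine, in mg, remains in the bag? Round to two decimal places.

4.68 mg

4.5 mcg/min × 60 min/hr = 270 mcg/hr
Concentration = 10 mg ÷ 239 mL = 0.041841 mg/mL = 41.841 mcg/mL
Rate = 270 mcg/hr ÷ 41.841 mcg/mL = 6.453 mL/hr
Volume infused = 6.453 mL/hr × 19.7 hr = 127.1241 mL
Volume remaining = 239 − 127.1241 = 111.8759 mL
Drug remaining = 111.8759 mL × 41.841 mcg/mL = 4681 mcg = 4.681 mg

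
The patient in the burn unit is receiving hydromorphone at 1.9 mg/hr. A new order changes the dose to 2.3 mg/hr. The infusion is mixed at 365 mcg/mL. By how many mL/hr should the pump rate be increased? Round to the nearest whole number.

1 mL/hr

At the current dose:
Concentration = 365 mcg/mL = 0.365 mg/mL
Rate = 1.9 mg/hr ÷ 0.365 mg/mL = 5.205479 mL/hr
At the new dose:
Rate = 2.3 mg/hr ÷ 0.365 mg/mL = 6.30137 mL/hr
Change = 6.30137 − 5.205479 = 1.09589 mL/hr → 1.09589 mL/hr increase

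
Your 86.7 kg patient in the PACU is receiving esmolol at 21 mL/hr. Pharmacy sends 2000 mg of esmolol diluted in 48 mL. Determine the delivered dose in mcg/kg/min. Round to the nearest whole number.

168 mcg/kg/min

Concentration = 2000 mg ÷ 48 mL = 41.66667 mg/mL = 41666.67 mcg/mL
Drug rate = 21 mL/hr × 41666.67 mcg/mL = 875000 mcg/hr
875000 mcg/hr ÷ 60 min/hr = 14583.33 mcg/min
14583.33 mcg/min ÷ 86.7 kg = 168.2045 mcg/kg/min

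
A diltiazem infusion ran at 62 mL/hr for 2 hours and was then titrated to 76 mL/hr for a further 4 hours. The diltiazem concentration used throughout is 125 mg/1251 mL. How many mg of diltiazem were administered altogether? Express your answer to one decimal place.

Concentration = 125 mg ÷ 1251 mL = 0.09992006 mg/mL
Stage 1: 62 mL/hr × 2 hr = 124 mL → 124 mL × 0.09992006 mg/mL = 12.39009 mg
Stage 2: 76 mL/hr × 4 hr = 304 mL → 304 mL × 0.09992006 mg/mL = 30.3757 mg
Total = 12.39009 + 30.3757 = 42.76579 mg

42.8 mg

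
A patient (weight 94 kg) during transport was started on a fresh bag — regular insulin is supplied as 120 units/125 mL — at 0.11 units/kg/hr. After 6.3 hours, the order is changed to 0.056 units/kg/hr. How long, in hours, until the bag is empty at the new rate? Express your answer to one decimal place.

Initial rate:
Dose = 0.11 units/kg/hr × 94 kg = 10.34 units/hr
Concentration = 120 units ÷ 125 mL = 0.96 units/mL
Rate = 10.34 units/hr ÷ 0.96 units/mL = 10.77083 mL/hr
Volume infused so far = 10.77083 mL/hr × 6.3 hr = 67.85625 mL
Volume remaining = 125 − 67.85625 = 57.14375 mL
New rate:
Dose = 0.056 units/kg/hr × 94 kg = 5.264 units/hr
Rate = 5.264 units/hr ÷ 0.96 units/mL = 5.483333 mL/hr
Time remaining = 57.14375 mL ÷ 5.483333 mL/hr = 10.42135 hr

10.4 hours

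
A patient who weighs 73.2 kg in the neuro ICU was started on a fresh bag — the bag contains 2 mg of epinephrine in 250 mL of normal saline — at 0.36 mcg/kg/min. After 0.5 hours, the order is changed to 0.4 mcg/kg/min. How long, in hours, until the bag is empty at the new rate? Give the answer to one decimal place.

Initial rate:
Dose = 0.36 mcg/kg/min × 73.2 kg = 26.352 mcg/min
26.352 mcg/min × 60 min/hr = 1581.12 mcg/hr
Concentration = 2 mg ÷ 250 mL = 0.008 mg/mL = 8 mcg/mL
Rate = 1581.12 mcg/hr ÷ 8 mcg/mL = 197.64 mL/hr
Volume infused so far = 197.64 mL/hr × 0.5 hr = 98.82 mL
Volume remaining = 250 − 98.82 = 151.18 mL
New rate:
Dose = 0.4 mcg/kg/min × 73.2 kg = 29.28 mcg/min
29.28 mcg/min × 60 min/hr = 1756.8 mcg/hr
Rate = 1756.8 mcg/hr ÷ 8 mcg/mL = 219.6 mL/hr
Time remaining = 151.18 mL ÷ 219.6 mL/hr = 0.6884335 hr

0.7 hours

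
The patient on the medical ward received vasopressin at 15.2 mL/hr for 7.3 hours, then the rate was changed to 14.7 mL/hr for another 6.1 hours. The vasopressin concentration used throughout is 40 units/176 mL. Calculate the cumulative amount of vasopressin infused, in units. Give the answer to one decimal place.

Concentration = 40 units ÷ 176 mL = 0.2272727 units/mL
Stage 1: 15.2 mL/hr × 7.3 hr = 110.96 mL → 110.96 mL × 0.2272727 units/mL = 25.21818 units
Stage 2: 14.7 mL/hr × 6.1 hr = 89.67 mL → 89.67 mL × 0.2272727 units/mL = 20.37955 units
Total = 25.21818 + 20.37955 = 45.59773 units

45.6 units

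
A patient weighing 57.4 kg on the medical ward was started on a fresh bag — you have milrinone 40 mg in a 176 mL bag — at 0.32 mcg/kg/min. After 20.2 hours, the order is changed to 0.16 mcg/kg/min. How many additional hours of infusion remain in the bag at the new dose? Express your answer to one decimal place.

Initial rate:
Dose = 0.32 mcg/kg/min × 57.4 kg = 18.368 mcg/min
18.368 mcg/min × 60 min/hr = 1102.08 mcg/hr
Concentration = 40 mg ÷ 176 mL = 0.2272727 mg/mL = 227.2727 mcg/mL
Rate = 1102.08 mcg/hr ÷ 227.2727 mcg/mL = 4.849152 mL/hr
Volume infused so far = 4.849152 mL/hr × 20.2 hr = 97.95287 mL
Volume remaining = 176 − 97.95287 = 78.04713 mL
New rate:
Dose = 0.16 mcg/kg/min × 57.4 kg = 9.184 mcg/min
9.184 mcg/min × 60 min/hr = 551.04 mcg/hr
Rate = 551.04 mcg/hr ÷ 227.2727 mcg/mL = 2.424576 mL/hr
Time remaining = 78.04713 mL ÷ 2.424576 mL/hr = 32.19001 hr

32.2 hours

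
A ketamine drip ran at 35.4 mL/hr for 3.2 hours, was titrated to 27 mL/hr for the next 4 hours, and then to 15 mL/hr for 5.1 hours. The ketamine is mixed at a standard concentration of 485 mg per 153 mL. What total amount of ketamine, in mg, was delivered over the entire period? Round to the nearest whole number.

944 mg

Concentration = 485 mg ÷ 153 mL = 3.169935 mg/mL
Stage 1: 35.4 mL/hr × 3.2 hr = 113.28 mL → 113.28 mL × 3.169935 mg/mL = 359.0902 mg
Stage 2: 27 mL/hr × 4 hr = 108 mL → 108 mL × 3.169935 mg/mL = 342.3529 mg
Stage 3: 15 mL/hr × 5.1 hr = 76.5 mL → 76.5 mL × 3.169935 mg/mL = 242.5 mg
Total = 359.0902 + 342.3529 + 242.5 = 943.9431 mg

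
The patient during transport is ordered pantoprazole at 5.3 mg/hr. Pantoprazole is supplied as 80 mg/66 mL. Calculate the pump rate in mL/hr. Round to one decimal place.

Concentration = 80 mg ÷ 66 mL = 1.212121 mg/mL
Rate = 5.3 mg/hr ÷ 1.212121 mg/mL = 4.3725 mL/hr

4.4 mL/hr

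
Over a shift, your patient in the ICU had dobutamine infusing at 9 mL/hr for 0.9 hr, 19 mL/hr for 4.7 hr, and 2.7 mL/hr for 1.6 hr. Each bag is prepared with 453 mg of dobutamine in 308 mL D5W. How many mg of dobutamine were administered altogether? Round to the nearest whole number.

150 mg

Concentration = 453 mg ÷ 308 mL = 1.470779 mg/mL
Stage 1: 9 mL/hr × 0.9 hr = 8.1 mL → 8.1 mL × 1.470779 mg/mL = 11.91331 mg
Stage 2: 19 mL/hr × 4.7 hr = 89.3 mL → 89.3 mL × 1.470779 mg/mL = 131.3406 mg
Stage 3: 2.7 mL/hr × 1.6 hr = 4.32 mL → 4.32 mL × 1.470779 mg/mL = 6.353766 mg
Total = 11.91331 + 131.3406 + 6.353766 = 149.6077 mg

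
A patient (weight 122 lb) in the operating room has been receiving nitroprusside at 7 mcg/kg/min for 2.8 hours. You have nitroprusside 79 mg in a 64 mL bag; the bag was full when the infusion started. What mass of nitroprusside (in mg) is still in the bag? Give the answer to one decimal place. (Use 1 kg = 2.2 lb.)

Weight = 122 lb ÷ 2.2 lb/kg = 55.45455 kg
Dose = 7 mcg/kg/min × 55.45455 kg = 388.1818 mcg/min
388.1818 mcg/min × 60 min/hr = 23290.91 mcg/hr
Concentration = 79 mg ÷ 64 mL = 1.234375 mg/mL = 1234.375 mcg/mL
Rate = 23290.91 mcg/hr ÷ 1234.375 mcg/mL = 18.86858 mL/hr
Volume infused = 18.86858 mL/hr × 2.8 hr = 52.83204 mL
Volume remaining = 64 − 52.83204 = 11.16796 mL
Drug remaining = 11.16796 mL × 1234.375 mcg/mL = 13785.45 mcg = 13.78545 mg

13.8 mg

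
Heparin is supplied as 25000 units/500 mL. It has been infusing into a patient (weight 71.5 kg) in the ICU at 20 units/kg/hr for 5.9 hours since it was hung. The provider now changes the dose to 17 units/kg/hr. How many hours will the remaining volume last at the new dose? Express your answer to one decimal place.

Initial rate:
Dose = 20 units/kg/hr × 71.5 kg = 1430 units/hr
Concentration = 25000 units ÷ 500 mL = 50 units/mL
Rate = 1430 units/hr ÷ 50 units/mL = 28.6 mL/hr
Volume infused so far = 28.6 mL/hr × 5.9 hr = 168.74 mL
Volume remaining = 500 − 168.74 = 331.26 mL
New rate:
Dose = 17 units/kg/hr × 71.5 kg = 1215.5 units/hr
Rate = 1215.5 units/hr ÷ 50 units/mL = 24.31 mL/hr
Time remaining = 331.26 mL ÷ 24.31 mL/hr = 13.62649 hr

13.6 hours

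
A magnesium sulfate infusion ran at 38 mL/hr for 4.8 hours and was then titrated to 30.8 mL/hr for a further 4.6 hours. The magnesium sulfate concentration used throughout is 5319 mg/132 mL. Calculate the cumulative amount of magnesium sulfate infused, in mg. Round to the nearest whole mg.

Concentration = 5319 mg ÷ 132 mL = 40.29545 mg/mL
Stage 1: 38 mL/hr × 4.8 hr = 182.4 mL → 182.4 mL × 40.29545 mg/mL = 7349.891 mg
Stage 2: 30.8 mL/hr × 4.6 hr = 141.68 mL → 141.68 mL × 40.29545 mg/mL = 5709.06 mg
Total = 7349.891 + 5709.06 = 13058.95 mg

13059 mg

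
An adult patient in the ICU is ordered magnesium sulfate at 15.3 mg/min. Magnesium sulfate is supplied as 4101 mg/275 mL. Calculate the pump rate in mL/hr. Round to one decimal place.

61.6 mL/hr

15.3 mg/min × 60 min/hr = 918 mg/hr
Concentration = 4101 mg ÷ 275 mL = 14.91273 mg/mL
Rate = 918 mg/hr ÷ 14.91273 mg/mL = 61.55816 mL/hr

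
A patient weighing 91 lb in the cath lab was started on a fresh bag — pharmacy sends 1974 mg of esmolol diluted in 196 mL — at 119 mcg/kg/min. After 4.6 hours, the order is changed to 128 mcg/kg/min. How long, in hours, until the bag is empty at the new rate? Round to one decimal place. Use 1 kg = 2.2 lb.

1.9 hours

Initial rate:
Weight = 91 lb ÷ 2.2 lb/kg = 41.36364 kg
Dose = 119 mcg/kg/min × 41.36364 kg = 4922.273 mcg/min
4922.273 mcg/min × 60 min/hr = 295336.4 mcg/hr
Concentration = 1974 mg ÷ 196 mL = 10.07143 mg/mL = 10071.43 mcg/mL
Rate = 295336.4 mcg/hr ÷ 10071.43 mcg/mL = 29.32418 mL/hr
Volume infused so far = 29.32418 mL/hr × 4.6 hr = 134.8912 mL
Volume remaining = 196 − 134.8912 = 61.10878 mL
New rate:
Dose = 128 mcg/kg/min × 41.36364 kg = 5294.545 mcg/min
5294.545 mcg/min × 60 min/hr = 317672.7 mcg/hr
Rate = 317672.7 mcg/hr ÷ 10071.43 mcg/mL = 31.54197 mL/hr
Time remaining = 61.10878 mL ÷ 31.54197 mL/hr = 1.93738 hr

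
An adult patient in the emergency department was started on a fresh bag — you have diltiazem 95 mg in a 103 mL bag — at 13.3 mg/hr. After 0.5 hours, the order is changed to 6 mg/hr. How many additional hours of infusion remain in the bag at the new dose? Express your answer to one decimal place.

Initial rate:
Concentration = 95 mg ÷ 103 mL = 0.9223301 mg/mL
Rate = 13.3 mg/hr ÷ 0.9223301 mg/mL = 14.42 mL/hr
Volume infused so far = 14.42 mL/hr × 0.5 hr = 7.21 mL
Volume remaining = 103 − 7.21 = 95.79 mL
New rate:
Rate = 6 mg/hr ÷ 0.9223301 mg/mL = 6.505263 mL/hr
Time remaining = 95.79 mL ÷ 6.505263 mL/hr = 14.725 hr

14.7 hours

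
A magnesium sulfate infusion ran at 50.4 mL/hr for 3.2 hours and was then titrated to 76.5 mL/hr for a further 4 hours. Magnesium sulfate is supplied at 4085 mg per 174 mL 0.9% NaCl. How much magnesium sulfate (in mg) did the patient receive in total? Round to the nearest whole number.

10970 mg

Concentration = 4085 mg ÷ 174 mL = 23.47701 mg/mL
Stage 1: 50.4 mL/hr × 3.2 hr = 161.28 mL → 161.28 mL × 23.47701 mg/mL = 3786.372 mg
Stage 2: 76.5 mL/hr × 4 hr = 306 mL → 306 mL × 23.47701 mg/mL = 7183.966 mg
Total = 3786.372 + 7183.966 = 10970.34 mg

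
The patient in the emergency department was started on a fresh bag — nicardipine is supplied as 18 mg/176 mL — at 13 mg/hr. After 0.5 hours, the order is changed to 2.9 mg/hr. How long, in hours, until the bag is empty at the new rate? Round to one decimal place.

Initial rate:
Concentration = 18 mg ÷ 176 mL = 0.1022727 mg/mL
Rate = 13 mg/hr ÷ 0.1022727 mg/mL = 127.1111 mL/hr
Volume infused so far = 127.1111 mL/hr × 0.5 hr = 63.55556 mL
Volume remaining = 176 − 63.55556 = 112.4444 mL
New rate:
Rate = 2.9 mg/hr ÷ 0.1022727 mg/mL = 28.35556 mL/hr
Time remaining = 112.4444 mL ÷ 28.35556 mL/hr = 3.965517 hr

4.0 hours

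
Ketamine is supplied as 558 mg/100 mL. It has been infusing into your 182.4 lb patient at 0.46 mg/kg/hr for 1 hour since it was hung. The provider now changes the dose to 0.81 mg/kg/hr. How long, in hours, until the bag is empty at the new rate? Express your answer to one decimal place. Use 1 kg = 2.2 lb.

Initial rate:
Weight = 182.4 lb ÷ 2.2 lb/kg = 82.90909 kg
Dose = 0.46 mg/kg/hr × 82.90909 kg = 38.13818 mg/hr
Concentration = 558 mg ÷ 100 mL = 5.58 mg/mL
Rate = 38.13818 mg/hr ÷ 5.58 mg/mL = 6.8348 mL/hr
Volume infused so far = 6.8348 mL/hr × 1 hr = 6.8348 mL
Volume remaining = 100 − 6.8348 = 93.1652 mL
New rate:
Dose = 0.81 mg/kg/hr × 82.90909 kg = 67.15636 mg/hr
Rate = 67.15636 mg/hr ÷ 5.58 mg/mL = 12.03519 mL/hr
Time remaining = 93.1652 mL ÷ 12.03519 mL/hr = 7.741066 hr

7.7 hours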